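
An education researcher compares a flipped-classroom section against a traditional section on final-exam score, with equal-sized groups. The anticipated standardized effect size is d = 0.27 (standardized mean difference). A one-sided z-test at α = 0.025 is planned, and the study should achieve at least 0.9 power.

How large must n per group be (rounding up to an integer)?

n = 289 per group

Set Φ(δ − 1.960) = 0.9; then δ − 1.960 = Φ⁻¹(0.9) = 1.282, giving δ = 3.242.
δ = d·√(n/2) ⇒ n = 2(δ/d)² = 2 × (3.242 / 0.27)² = 288.27.
Rounding up, n = 289 per group.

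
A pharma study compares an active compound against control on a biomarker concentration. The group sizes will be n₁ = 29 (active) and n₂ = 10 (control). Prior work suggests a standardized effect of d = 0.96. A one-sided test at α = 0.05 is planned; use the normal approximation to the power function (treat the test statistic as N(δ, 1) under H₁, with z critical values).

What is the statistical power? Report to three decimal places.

Power ≈ 0.835

Noncentrality parameter: λ = d / √(1/n₁ + 1/n₂) = 0.96 / √(1/29 + 1/10) = 2.6178
Critical value for a one-sided test at α = 0.05: z_α = 1.645.
Power = Φ(λ − 1.645) = Φ(0.973) = 0.8347.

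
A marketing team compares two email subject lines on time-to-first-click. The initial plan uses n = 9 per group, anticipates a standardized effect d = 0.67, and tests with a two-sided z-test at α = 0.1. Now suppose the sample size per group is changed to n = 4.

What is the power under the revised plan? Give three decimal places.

With n = 4 per group: δ = d·√(n/2) = 0.67 × √(4/2) = 0.9475. Critical value z_{0.05} = 1.645.
Revised power = Φ(δ − 1.645) + Φ(−δ − 1.645) = Φ(-0.697) + Φ(-2.592) = 0.2428 + 0.0048 = 0.2476.

Power ≈ 0.248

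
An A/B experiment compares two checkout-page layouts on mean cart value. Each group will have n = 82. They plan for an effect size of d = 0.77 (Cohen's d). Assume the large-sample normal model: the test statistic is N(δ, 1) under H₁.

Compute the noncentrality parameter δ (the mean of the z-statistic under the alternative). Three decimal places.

The noncentrality parameter scales effect size by the design's sample-size factor: δ = d·√(n/2) = 0.77 × √(82/2) = 4.9304

δ ≈ 4.930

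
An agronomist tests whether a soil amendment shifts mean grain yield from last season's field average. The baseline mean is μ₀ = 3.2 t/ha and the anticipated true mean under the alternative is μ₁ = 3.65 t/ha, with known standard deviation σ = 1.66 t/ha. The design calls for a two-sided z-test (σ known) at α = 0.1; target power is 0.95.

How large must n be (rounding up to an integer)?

Standardized effect: d = |μ₁ − μ₀| / σ = |3.65 − 3.2| / 1.66 = 0.2711
Set Φ(δ − 1.645) = 0.95; then δ − 1.645 = Φ⁻¹(0.95) = 1.645, giving δ = 3.290.
(For δ > 0 the lower-tail rejection region contributes negligibly to power, so the one-term inversion is standard.)
δ = d·√n ⇒ n = (δ/d)² = (3.290 / 0.2711)² = 147.27.
Rounding up, n = 148.

n = 148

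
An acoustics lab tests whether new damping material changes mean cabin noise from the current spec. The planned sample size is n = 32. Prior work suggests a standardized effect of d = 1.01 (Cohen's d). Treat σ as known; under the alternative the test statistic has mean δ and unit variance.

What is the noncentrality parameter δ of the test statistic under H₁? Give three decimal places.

δ = d·√n = 1.01 × √32 = 5.7134

δ ≈ 5.713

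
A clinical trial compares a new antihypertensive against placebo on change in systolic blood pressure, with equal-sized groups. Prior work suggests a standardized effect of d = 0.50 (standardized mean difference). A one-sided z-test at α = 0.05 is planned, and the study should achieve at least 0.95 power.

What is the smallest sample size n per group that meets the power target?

Set Φ(δ − 1.645) = 0.95; then δ − 1.645 = Φ⁻¹(0.95) = 1.645, giving δ = 3.290.
δ = d·√(n/2) ⇒ n = 2(δ/d)² = 2 × (3.290 / 0.50)² = 86.58.
Rounding up, n = 87 per group.

n = 87 per group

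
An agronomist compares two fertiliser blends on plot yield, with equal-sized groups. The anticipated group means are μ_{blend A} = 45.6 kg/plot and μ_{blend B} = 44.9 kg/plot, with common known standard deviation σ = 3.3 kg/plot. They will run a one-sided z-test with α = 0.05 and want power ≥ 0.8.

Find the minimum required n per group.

n = 275 per group

Standardized effect: d = |μ_{blend A} − μ_{blend B}| / σ = |45.6 − 44.9| / 3.3 = 0.2121
For power 0.8 need Φ(δ − z_{0.05}) = 0.8, so δ = z_{0.05} + z_{0.20} = 1.645 + 0.842 = 2.486.
δ = d·√(n/2) ⇒ n = 2(δ/d)² = 2 × (2.486 / 0.2121)² = 274.81.
Round up to the next whole unit.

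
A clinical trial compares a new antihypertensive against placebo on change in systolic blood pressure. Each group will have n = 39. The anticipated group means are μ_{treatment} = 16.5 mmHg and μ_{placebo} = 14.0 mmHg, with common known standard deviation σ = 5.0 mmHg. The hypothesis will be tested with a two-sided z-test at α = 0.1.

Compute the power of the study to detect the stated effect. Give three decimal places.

Standardized effect: d = |μ_{treatment} − μ_{placebo}| / σ = |16.5 − 14.0| / 5.0 = 0.5000
Noncentrality parameter: δ = d·√(n/2) = 0.5000 × √(39/2) = 2.2079
Two-sided α = 0.1 → critical value z_{0.05} = 1.645.
Power = Φ(δ − 1.645) + Φ(−δ − 1.645) = Φ(0.563) + Φ(-3.853) = 0.7133 + 0.0001 = 0.7134.

Power ≈ 0.713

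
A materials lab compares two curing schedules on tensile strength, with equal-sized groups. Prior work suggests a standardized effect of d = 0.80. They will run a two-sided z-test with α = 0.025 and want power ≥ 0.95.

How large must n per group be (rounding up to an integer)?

n = 48 per group

Set Φ(δ − 2.241) = 0.95; then δ − 2.241 = Φ⁻¹(0.95) = 1.645, giving δ = 3.886.
(The Φ(−δ − z_{α/2}) term is vanishingly small for δ > 0 and is dropped in the standard sample-size formula.)
δ = d·√(n/2) ⇒ n = 2(δ/d)² = 2 × (3.886 / 0.80)² = 47.20.
Rounding up, n = 48 per group.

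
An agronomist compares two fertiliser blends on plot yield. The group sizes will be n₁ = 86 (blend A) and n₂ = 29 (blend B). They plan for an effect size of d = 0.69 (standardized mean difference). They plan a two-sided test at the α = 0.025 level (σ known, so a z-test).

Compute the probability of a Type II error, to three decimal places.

Noncentrality parameter: δ = d / √(1/n₁ + 1/n₂) = 0.69 / √(1/86 + 1/29) = 3.2133
Critical value for a two-sided test at α = 0.025: z_{α/2} = 2.241.
Power = Φ(δ − 2.241) + Φ(−δ − 2.241) = Φ(0.972) + Φ(-5.455) = 0.8344 + 0.0000 = 0.8344.
Type II error: β = 1 − power = 1 − 0.8344 = 0.1656.

β ≈ 0.166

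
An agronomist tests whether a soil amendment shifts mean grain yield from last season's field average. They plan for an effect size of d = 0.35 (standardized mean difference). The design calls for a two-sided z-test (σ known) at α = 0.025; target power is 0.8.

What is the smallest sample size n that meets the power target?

For power 0.8 need Φ(δ − z_{0.0125}) = 0.8, so δ = z_{0.0125} + z_{0.20} = 2.241 + 0.842 = 3.083.
(For δ > 0 the lower-tail rejection region contributes negligibly to power, so the one-term inversion is standard.)
δ = d·√n ⇒ n = (δ/d)² = (3.083 / 0.35)² = 77.59.
Rounding up, n = 78.

n = 78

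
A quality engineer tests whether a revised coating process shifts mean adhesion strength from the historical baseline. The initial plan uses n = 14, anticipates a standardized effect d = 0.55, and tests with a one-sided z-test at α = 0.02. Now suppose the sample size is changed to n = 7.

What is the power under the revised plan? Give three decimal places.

With n = 7: δ = d·√n = 0.55 × √7 = 1.4552. Critical value z_{0.02} = 2.054.
Revised power = Φ(δ − 2.054) = Φ(-0.599) = 0.2747.

Power ≈ 0.275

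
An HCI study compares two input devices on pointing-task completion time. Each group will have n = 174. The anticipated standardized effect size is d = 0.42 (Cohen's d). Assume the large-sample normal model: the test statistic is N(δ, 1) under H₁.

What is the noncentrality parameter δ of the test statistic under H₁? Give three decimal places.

δ ≈ 3.917

The noncentrality parameter scales effect size by the design's sample-size factor: δ = d·√(n/2) = 0.42 × √(174/2) = 3.9175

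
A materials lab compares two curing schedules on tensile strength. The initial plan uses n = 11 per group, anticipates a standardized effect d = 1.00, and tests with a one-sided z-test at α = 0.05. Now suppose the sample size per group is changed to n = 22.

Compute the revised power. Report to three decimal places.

With n = 22 per group: δ = d·√(n/2) = 1.00 × √(22/2) = 3.3166. Critical value z_{0.05} = 1.645.
Revised power = P(Z > 1.645 − δ) = Φ(1.672) = 0.9527.

Power ≈ 0.953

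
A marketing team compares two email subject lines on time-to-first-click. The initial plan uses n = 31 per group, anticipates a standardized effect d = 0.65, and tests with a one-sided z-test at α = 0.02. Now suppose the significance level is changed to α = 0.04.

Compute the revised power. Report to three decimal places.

Power ≈ 0.791

δ = d·√(n/2) = 0.65 × √(31/2) = 2.5591 (unchanged). New critical value: z_{0.04} = 1.751.
Revised power = Φ(δ − 1.751) = Φ(0.808) = 0.7906.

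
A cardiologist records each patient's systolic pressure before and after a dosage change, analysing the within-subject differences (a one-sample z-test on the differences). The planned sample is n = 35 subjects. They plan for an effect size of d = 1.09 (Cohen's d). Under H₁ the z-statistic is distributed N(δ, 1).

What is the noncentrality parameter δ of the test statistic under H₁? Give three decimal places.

δ = d·√n = 1.09 × √35 = 6.4485

δ ≈ 6.449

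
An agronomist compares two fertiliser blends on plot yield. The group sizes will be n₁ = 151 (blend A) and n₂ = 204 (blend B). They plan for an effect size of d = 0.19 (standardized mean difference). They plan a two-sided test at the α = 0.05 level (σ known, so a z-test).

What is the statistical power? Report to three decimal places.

Noncentrality parameter: δ = d / √(1/n₁ + 1/n₂) = 0.19 / √(1/151 + 1/204) = 1.7699
Critical value for a two-sided test at α = 0.05: z_{α/2} = 1.960.
Power = Φ(δ − 1.960) + Φ(−δ − 1.960) = Φ(-0.190) + Φ(-3.730) = 0.4246 + 0.0001 = 0.4247.

Power ≈ 0.425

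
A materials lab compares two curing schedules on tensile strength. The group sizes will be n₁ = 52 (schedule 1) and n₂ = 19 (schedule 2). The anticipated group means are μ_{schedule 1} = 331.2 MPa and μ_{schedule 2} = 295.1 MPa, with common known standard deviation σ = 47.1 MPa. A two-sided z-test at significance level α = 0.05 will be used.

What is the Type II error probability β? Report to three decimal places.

Standardized effect: d = |μ_{schedule 1} − μ_{schedule 2}| / σ = |331.2 − 295.1| / 47.1 = 0.7665
Noncentrality parameter: λ = d / √(1/n₁ + 1/n₂) = 0.7665 / √(1/52 + 1/19) = 2.8591
Critical value for a two-sided test at α = 0.05: z_{α/2} = 1.960.
Power = Φ(λ − 1.960) + Φ(−λ − 1.960) = Φ(0.899) + Φ(-4.819) = 0.8157 + 0.0000 = 0.8157.
Type II error: β = 1 − power = 1 − 0.8157 = 0.1843.

β ≈ 0.184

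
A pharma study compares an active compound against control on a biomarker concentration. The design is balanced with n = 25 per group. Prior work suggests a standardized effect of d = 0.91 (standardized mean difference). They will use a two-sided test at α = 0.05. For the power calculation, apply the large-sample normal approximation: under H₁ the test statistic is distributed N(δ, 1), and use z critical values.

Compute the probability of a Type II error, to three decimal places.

β ≈ 0.104

Noncentrality parameter: δ = d·√(n/2) = 0.91 × √(25/2) = 3.2173
Two-sided α = 0.05 → critical value z_{0.025} = 1.960.
Power = Φ(δ − 1.960) + Φ(−δ − 1.960) = Φ(1.257) + Φ(-5.177) = 0.8957 + 0.0000 = 0.8957.
Type II error: β = 1 − power = 1 − 0.8957 = 0.1043.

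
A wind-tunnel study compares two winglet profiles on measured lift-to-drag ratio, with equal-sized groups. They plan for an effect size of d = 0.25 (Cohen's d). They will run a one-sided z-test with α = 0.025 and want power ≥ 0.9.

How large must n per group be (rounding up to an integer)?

n = 337 per group

For power 0.9 need Φ(δ − z_{0.025}) = 0.9, so δ = z_{0.025} + z_{0.10} = 1.960 + 1.282 = 3.242.
δ = d·√(n/2) ⇒ n = 2(δ/d)² = 2 × (3.242 / 0.25)² = 336.24.
Rounding up, n = 337 per group.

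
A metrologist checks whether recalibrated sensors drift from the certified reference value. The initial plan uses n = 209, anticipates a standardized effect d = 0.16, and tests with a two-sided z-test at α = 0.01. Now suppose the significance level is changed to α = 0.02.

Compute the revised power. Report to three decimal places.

Power ≈ 0.495

δ = d·√n = 0.16 × √209 = 2.3131 (unchanged). New critical value: z_{0.01} = 2.326.
Revised power = Φ(δ − 2.326) + Φ(−δ − 2.326) = Φ(-0.013) + Φ(-4.639) = 0.4947 + 0.0000 = 0.4947.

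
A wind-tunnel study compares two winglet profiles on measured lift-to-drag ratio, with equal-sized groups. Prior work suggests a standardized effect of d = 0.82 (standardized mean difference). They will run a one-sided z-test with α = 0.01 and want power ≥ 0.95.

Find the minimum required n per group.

For power 0.95 need Φ(δ − z_{0.01}) = 0.95, so δ = z_{0.01} + z_{0.05} = 2.326 + 1.645 = 3.971.
δ = d·√(n/2) ⇒ n = 2(δ/d)² = 2 × (3.971 / 0.82)² = 46.91.
Round up to the next whole unit.

n = 47 per group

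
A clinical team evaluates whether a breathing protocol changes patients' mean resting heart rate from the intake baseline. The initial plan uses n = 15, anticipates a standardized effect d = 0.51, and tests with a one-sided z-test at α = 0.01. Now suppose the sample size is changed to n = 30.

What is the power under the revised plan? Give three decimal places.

With n = 30: δ = d·√n = 0.51 × √30 = 2.7934. Critical value z_{0.01} = 2.326.
Revised power = Φ(δ − 2.326) = Φ(0.467) = 0.6798.

Power ≈ 0.680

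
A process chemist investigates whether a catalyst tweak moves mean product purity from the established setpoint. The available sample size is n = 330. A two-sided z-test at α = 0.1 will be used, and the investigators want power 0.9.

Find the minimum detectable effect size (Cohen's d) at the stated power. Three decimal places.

d ≈ 0.161

Required noncentrality: δ = z_{0.05} + z_{0.10} = 1.645 + 1.282 = 2.926.
(Lower-tail contribution to power is negligible for δ > 0.)
δ = d·√n ⇒ d = δ/√n = 2.926/√330 = 0.1611.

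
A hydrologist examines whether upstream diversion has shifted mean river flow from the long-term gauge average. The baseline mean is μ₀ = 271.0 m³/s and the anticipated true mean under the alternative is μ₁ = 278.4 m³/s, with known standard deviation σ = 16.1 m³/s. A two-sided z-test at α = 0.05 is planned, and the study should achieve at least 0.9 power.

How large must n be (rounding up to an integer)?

Standardized effect: d = |μ₁ − μ₀| / σ = |278.4 − 271.0| / 16.1 = 0.4596
For power 0.9 need Φ(δ − z_{0.025}) = 0.9, so δ = z_{0.025} + z_{0.10} = 1.960 + 1.282 = 3.242.
(For δ > 0 the lower-tail rejection region contributes negligibly to power, so the one-term inversion is standard.)
δ = d·√n ⇒ n = (δ/d)² = (3.242 / 0.4596)² = 49.74.
Round up to the next whole unit.

n = 50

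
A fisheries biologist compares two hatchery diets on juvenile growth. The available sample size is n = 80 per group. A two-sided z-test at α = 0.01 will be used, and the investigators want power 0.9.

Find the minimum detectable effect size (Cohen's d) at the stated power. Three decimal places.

d ≈ 0.610

Required noncentrality: δ = z_{0.005} + z_{0.10} = 2.576 + 1.282 = 3.857.
(The second rejection-region term Φ(−δ − z_{α/2}) is negligible and dropped.)
δ = d·√(n/2) ⇒ d = δ/√(n/2) = 3.857/√(80/2) = 0.6099.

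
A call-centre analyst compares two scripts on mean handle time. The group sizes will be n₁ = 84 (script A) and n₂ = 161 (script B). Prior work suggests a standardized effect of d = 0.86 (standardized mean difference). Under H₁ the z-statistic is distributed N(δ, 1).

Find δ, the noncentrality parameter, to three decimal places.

δ = d / √(1/n₁ + 1/n₂) = 0.86 / √(1/84 + 1/161) = 6.3895

δ ≈ 6.390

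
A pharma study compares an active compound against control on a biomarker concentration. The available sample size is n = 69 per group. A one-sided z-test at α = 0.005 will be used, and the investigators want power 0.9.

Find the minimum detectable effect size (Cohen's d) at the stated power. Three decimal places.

d ≈ 0.657

Required noncentrality: δ = z_{0.005} + z_{0.10} = 2.576 + 1.282 = 3.857.
δ = d·√(n/2) ⇒ d = δ/√(n/2) = 3.857/√(69/2) = 0.6567.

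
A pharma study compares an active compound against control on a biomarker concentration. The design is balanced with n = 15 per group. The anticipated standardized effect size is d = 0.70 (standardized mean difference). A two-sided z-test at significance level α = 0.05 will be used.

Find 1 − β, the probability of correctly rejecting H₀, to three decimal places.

Power ≈ 0.483

Noncentrality parameter: δ = d·√(n/2) = 0.70 × √(15/2) = 1.9170
Two-sided α = 0.05 → critical value z_{0.025} = 1.960.
Power = Φ(δ − 1.960) + Φ(−δ − 1.960) = Φ(-0.043) + Φ(-3.877) = 0.4829 + 0.0001 = 0.4829.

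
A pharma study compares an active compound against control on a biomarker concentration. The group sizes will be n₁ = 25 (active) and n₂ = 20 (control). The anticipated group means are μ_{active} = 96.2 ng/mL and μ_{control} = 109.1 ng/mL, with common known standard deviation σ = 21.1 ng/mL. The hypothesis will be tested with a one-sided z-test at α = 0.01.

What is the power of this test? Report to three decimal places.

Power ≈ 0.387

Standardized effect: d = |μ_{active} − μ_{control}| / σ = |96.2 − 109.1| / 21.1 = 0.6114
Noncentrality parameter: δ = d / √(1/n₁ + 1/n₂) = 0.6114 / √(1/25 + 1/20) = 2.0379
One-sided α = 0.01 → critical value z_{0.01} = 2.326.
Power = P(Z > 2.326 − δ) = Φ(-0.288) = 0.3865.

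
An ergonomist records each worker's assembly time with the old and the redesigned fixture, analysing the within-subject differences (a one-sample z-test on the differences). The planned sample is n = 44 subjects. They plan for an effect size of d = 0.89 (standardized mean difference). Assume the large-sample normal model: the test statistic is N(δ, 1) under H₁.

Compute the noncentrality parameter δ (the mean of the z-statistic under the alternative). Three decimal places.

The noncentrality parameter scales effect size by the design's sample-size factor: δ = d·√n = 0.89 × √44 = 5.9036

δ ≈ 5.904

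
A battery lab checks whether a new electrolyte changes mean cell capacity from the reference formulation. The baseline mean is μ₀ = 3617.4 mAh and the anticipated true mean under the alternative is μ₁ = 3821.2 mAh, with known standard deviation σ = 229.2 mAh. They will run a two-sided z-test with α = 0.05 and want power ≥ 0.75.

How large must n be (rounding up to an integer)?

n = 9

Standardized effect: d = |μ₁ − μ₀| / σ = |3821.2 − 3617.4| / 229.2 = 0.8892
For power 0.75 need Φ(δ − z_{0.025}) = 0.75, so δ = z_{0.025} + z_{0.25} = 1.960 + 0.674 = 2.634.
(Ignoring the negligible lower-tail rejection probability gives the usual closed-form inversion.)
δ = d·√n ⇒ n = (δ/d)² = (2.634 / 0.8892)² = 8.78.
Rounding up, n = 9.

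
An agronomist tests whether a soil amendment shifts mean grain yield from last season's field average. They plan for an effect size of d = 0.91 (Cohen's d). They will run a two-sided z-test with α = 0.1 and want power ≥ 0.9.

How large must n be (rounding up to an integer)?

n = 11

Set Φ(δ − 1.645) = 0.9; then δ − 1.645 = Φ⁻¹(0.9) = 1.282, giving δ = 2.926.
(For δ > 0 the lower-tail rejection region contributes negligibly to power, so the one-term inversion is standard.)
δ = d·√n ⇒ n = (δ/d)² = (2.926 / 0.91)² = 10.34.
Rounding up, n = 11.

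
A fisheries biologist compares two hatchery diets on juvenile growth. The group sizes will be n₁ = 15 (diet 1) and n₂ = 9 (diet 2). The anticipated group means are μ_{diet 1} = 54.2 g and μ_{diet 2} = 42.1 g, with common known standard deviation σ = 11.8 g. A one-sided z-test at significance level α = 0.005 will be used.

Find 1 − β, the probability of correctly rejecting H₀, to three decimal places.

Power ≈ 0.443

Standardized effect: d = |μ_{diet 1} − μ_{diet 2}| / σ = |54.2 − 42.1| / 11.8 = 1.0254
Noncentrality parameter: δ = d / √(1/n₁ + 1/n₂) = 1.0254 / √(1/15 + 1/9) = 2.4320
Critical value for a one-sided test at α = 0.005: z_α = 2.576.
Power = Φ(δ − 2.576) = Φ(-0.144) = 0.4428.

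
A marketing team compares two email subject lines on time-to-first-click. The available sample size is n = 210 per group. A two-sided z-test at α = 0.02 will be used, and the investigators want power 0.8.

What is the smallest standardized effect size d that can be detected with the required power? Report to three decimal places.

d ≈ 0.309

Need Φ(δ − 2.326) = 0.8, so δ = 2.326 + 0.842 = 3.168.
(Lower-tail contribution to power is negligible for δ > 0.)
δ = d·√(n/2) ⇒ d = δ/√(n/2) = 3.168/√(210/2) = 0.3092.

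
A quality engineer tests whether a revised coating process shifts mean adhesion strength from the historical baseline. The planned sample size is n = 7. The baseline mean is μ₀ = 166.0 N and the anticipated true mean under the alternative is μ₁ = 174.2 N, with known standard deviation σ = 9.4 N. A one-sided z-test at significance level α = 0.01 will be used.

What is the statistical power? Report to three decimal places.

Standardized effect: d = |μ₁ − μ₀| / σ = |174.2 − 166.0| / 9.4 = 0.8723
Noncentrality parameter: δ = d·√n = 0.8723 × √7 = 2.3080
Critical value for a one-sided test at α = 0.01: z_α = 2.326.
Power = P(Z > 2.326 − δ) = Φ(-0.018) = 0.4927.

Power ≈ 0.493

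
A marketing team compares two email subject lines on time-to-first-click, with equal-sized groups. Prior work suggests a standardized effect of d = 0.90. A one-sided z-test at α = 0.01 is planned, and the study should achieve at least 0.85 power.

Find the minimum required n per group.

n = 28 per group

For power 0.85 need Φ(δ − z_{0.01}) = 0.85, so δ = z_{0.01} + z_{0.15} = 2.326 + 1.036 = 3.363.
δ = d·√(n/2) ⇒ n = 2(δ/d)² = 2 × (3.363 / 0.90)² = 27.92.
Rounding up, n = 28 per group.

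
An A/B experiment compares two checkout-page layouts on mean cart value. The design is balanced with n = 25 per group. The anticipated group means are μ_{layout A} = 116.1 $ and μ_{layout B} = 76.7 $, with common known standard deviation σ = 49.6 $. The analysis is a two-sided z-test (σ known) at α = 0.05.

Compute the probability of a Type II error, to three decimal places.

β ≈ 0.198

Standardized effect: d = |μ_{layout A} − μ_{layout B}| / σ = |116.1 − 76.7| / 49.6 = 0.7944
Noncentrality parameter: δ = d·√(n/2) = 0.7944 × √(25/2) = 2.8085
Two-sided α = 0.05 → critical value z_{0.025} = 1.960.
Power = Φ(δ − 1.960) + Φ(−δ − 1.960) = Φ(0.849) + Φ(-4.768) = 0.8019 + 0.0000 = 0.8019.
Type II error: β = 1 − power = 1 − 0.8019 = 0.1981.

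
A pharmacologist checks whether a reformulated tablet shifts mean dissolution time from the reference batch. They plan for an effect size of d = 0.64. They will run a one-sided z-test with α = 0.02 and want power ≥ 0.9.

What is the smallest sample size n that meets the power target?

For power 0.9 need Φ(δ − z_{0.02}) = 0.9, so δ = z_{0.02} + z_{0.10} = 2.054 + 1.282 = 3.335.
δ = d·√n ⇒ n = (δ/d)² = (3.335 / 0.64)² = 27.16.
Round up to the next whole unit.

n = 28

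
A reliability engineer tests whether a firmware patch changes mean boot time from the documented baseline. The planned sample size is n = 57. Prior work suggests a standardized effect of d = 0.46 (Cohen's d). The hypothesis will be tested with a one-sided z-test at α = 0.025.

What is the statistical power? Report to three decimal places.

Noncentrality parameter: δ = d·√n = 0.46 × √57 = 3.4729
One-sided α = 0.025 → critical value z_{0.025} = 1.960.
Power = P(Z > 1.960 − δ) = Φ(1.513) = 0.9349.

Power ≈ 0.935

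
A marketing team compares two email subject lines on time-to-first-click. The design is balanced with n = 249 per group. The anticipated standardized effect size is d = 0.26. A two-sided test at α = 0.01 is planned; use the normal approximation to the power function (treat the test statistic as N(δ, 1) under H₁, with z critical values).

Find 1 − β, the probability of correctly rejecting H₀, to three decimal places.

Power ≈ 0.628

Noncentrality parameter: δ = d·√(n/2) = 0.26 × √(249/2) = 2.9011
Critical value for a two-sided test at α = 0.01: z_{α/2} = 2.576.
Power = Φ(δ − 2.576) + Φ(−δ − 2.576) = Φ(0.325) + Φ(-5.477) = 0.6275 + 0.0000 = 0.6275.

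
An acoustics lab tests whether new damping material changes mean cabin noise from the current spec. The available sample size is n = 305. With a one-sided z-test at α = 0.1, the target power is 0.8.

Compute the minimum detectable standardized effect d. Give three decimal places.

Required noncentrality: δ = z_{0.1} + z_{0.20} = 1.282 + 0.842 = 2.123.
δ = d·√n ⇒ d = δ/√n = 2.123/√305 = 0.1216.

d ≈ 0.122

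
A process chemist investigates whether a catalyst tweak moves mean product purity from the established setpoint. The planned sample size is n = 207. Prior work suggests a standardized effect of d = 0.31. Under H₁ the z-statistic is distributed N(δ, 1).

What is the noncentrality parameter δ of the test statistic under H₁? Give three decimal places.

δ = d·√n = 0.31 × √207 = 4.4601

δ ≈ 4.460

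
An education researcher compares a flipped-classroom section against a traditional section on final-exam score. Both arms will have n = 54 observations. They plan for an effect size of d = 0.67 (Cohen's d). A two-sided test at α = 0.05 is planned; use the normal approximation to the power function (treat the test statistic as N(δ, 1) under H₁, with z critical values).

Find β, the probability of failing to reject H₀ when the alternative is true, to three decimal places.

Noncentrality parameter: λ = d·√(n/2) = 0.67 × √(54/2) = 3.4814
Critical value for a two-sided test at α = 0.05: z_{α/2} = 1.960.
Power = Φ(λ − 1.960) + Φ(−λ − 1.960) = Φ(1.521) + Φ(-5.441) = 0.9359 + 0.0000 = 0.9359.
Type II error: β = 1 − power = 1 − 0.9359 = 0.0641.

β ≈ 0.064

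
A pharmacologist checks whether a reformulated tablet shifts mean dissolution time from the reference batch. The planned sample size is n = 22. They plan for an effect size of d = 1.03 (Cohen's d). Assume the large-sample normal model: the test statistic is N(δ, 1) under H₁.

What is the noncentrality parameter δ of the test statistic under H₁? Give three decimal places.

δ ≈ 4.831

The noncentrality parameter scales effect size by the design's sample-size factor: δ = d·√n = 1.03 × √22 = 4.8311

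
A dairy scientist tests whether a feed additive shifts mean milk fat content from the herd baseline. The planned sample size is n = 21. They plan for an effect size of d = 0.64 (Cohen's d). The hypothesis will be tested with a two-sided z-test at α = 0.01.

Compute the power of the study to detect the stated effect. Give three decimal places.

Power ≈ 0.639

Noncentrality parameter: λ = d·√n = 0.64 × √21 = 2.9328
Critical value for a two-sided test at α = 0.01: z_{α/2} = 2.576.
Power = Φ(λ − 2.576) + Φ(−λ − 2.576) = Φ(0.357) + Φ(-5.509) = 0.6395 + 0.0000 = 0.6395.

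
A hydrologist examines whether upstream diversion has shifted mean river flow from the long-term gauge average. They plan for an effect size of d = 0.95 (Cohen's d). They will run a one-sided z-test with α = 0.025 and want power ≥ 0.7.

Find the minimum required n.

n = 7

For power 0.7 need Φ(δ − z_{0.025}) = 0.7, so δ = z_{0.025} + z_{0.30} = 1.960 + 0.524 = 2.484.
δ = d·√n ⇒ n = (δ/d)² = (2.484 / 0.95)² = 6.84.
Rounding up, n = 7.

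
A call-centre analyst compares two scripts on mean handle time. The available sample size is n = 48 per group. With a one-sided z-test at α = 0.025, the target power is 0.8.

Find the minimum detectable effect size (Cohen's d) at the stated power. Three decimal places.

d ≈ 0.572

Need Φ(δ − 1.960) = 0.8, so δ = 1.960 + 0.842 = 2.802.
δ = d·√(n/2) ⇒ d = δ/√(n/2) = 2.802/√(48/2) = 0.5719.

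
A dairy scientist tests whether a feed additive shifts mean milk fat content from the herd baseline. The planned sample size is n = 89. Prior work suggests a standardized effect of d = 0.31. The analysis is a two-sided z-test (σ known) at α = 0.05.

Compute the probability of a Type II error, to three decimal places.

Noncentrality parameter: δ = d·√n = 0.31 × √89 = 2.9245
Two-sided α = 0.05 → critical value z_{0.025} = 1.960.
Power = Φ(δ − 1.960) + Φ(−δ − 1.960) = Φ(0.965) + Φ(-4.884) = 0.8326 + 0.0000 = 0.8326.
Type II error: β = 1 − power = 1 − 0.8326 = 0.1674.

β ≈ 0.167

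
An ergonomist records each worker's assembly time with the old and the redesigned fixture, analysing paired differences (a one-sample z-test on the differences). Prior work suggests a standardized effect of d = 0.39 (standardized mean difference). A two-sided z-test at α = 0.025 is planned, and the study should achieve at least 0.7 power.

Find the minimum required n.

Set Φ(δ − 2.241) = 0.7; then δ − 2.241 = Φ⁻¹(0.7) = 0.524, giving δ = 2.766.
(For δ > 0 the lower-tail rejection region contributes negligibly to power, so the one-term inversion is standard.)
δ = d·√n ⇒ n = (δ/d)² = (2.766 / 0.39)² = 50.29.
Round up to the next whole unit.

n = 51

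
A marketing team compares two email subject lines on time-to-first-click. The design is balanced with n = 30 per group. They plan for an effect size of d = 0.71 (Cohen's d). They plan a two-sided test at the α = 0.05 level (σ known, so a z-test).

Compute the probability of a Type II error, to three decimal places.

β ≈ 0.215

Noncentrality parameter: δ = d·√(n/2) = 0.71 × √(30/2) = 2.7498
Two-sided α = 0.05 → critical value z_{0.025} = 1.960.
Power = Φ(δ − 1.960) + Φ(−δ − 1.960) = Φ(0.790) + Φ(-4.710) = 0.7852 + 0.0000 = 0.7852.
Type II error: β = 1 − power = 1 − 0.7852 = 0.2148.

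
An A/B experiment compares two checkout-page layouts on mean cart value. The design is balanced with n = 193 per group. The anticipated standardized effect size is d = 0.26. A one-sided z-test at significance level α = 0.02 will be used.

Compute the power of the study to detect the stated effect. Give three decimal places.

Noncentrality parameter: δ = d·√(n/2) = 0.26 × √(193/2) = 2.5541
Critical value for a one-sided test at α = 0.02: z_α = 2.054.
Power = P(Z > 2.054 − δ) = Φ(0.500) = 0.6916.

Power ≈ 0.692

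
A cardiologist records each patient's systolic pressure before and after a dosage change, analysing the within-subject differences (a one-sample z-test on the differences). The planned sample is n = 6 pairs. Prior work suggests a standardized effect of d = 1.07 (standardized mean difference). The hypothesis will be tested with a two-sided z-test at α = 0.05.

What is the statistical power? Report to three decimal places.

Power ≈ 0.746

Noncentrality parameter: λ = d·√n = 1.07 × √6 = 2.6210
Critical value for a two-sided test at α = 0.05: z_{α/2} = 1.960.
Power = Φ(λ − 1.960) + Φ(−λ − 1.960) = Φ(0.661) + Φ(-4.581) = 0.7457 + 0.0000 = 0.7457.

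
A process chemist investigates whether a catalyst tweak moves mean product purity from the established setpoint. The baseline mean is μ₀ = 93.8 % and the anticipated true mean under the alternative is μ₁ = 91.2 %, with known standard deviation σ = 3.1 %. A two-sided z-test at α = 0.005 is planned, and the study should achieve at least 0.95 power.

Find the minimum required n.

n = 29

Standardized effect: d = |μ₁ − μ₀| / σ = |91.2 − 93.8| / 3.1 = 0.8387
Set Φ(δ − 2.807) = 0.95; then δ − 2.807 = Φ⁻¹(0.95) = 1.645, giving δ = 4.452.
(Ignoring the negligible lower-tail rejection probability gives the usual closed-form inversion.)
δ = d·√n ⇒ n = (δ/d)² = (4.452 / 0.8387)² = 28.18.
Round up to the next whole unit.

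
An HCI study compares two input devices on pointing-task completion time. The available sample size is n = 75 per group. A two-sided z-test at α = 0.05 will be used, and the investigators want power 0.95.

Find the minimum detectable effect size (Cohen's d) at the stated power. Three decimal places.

Required noncentrality: δ = z_{0.025} + z_{0.05} = 1.960 + 1.645 = 3.605.
(The second rejection-region term Φ(−δ − z_{α/2}) is negligible and dropped.)
δ = d·√(n/2) ⇒ d = δ/√(n/2) = 3.605/√(75/2) = 0.5887.

d ≈ 0.589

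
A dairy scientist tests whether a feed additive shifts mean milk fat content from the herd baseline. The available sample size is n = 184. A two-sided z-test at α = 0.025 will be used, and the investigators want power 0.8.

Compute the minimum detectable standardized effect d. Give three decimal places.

d ≈ 0.227

Required noncentrality: δ = z_{0.0125} + z_{0.20} = 2.241 + 0.842 = 3.083.
(The second rejection-region term Φ(−δ − z_{α/2}) is negligible and dropped.)
δ = d·√n ⇒ d = δ/√n = 3.083/√184 = 0.2273.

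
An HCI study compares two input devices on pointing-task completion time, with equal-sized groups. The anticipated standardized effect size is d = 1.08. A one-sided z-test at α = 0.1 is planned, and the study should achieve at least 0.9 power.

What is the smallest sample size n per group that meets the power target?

Set Φ(δ − 1.282) = 0.9; then δ − 1.282 = Φ⁻¹(0.9) = 1.282, giving δ = 2.563.
δ = d·√(n/2) ⇒ n = 2(δ/d)² = 2 × (2.563 / 1.08)² = 11.26.
Rounding up, n = 12 per group.

n = 12 per group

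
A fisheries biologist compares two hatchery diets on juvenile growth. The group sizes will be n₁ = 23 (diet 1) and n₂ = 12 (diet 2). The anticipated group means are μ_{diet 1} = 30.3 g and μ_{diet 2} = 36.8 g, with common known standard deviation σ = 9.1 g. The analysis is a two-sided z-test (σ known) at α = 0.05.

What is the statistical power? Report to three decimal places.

Standardized effect: d = |μ_{diet 1} − μ_{diet 2}| / σ = |30.3 − 36.8| / 9.1 = 0.7143
Noncentrality parameter: δ = d / √(1/n₁ + 1/n₂) = 0.7143 / √(1/23 + 1/12) = 2.0058
Two-sided α = 0.05 → critical value z_{0.025} = 1.960.
Power = Φ(δ − 1.960) + Φ(−δ − 1.960) = Φ(0.046) + Φ(-3.966) = 0.5183 + 0.0000 = 0.5183.

Power ≈ 0.518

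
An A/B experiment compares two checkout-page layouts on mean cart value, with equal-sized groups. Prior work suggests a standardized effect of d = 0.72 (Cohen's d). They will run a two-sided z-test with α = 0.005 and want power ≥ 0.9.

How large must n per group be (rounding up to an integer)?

n = 65 per group

Set Φ(δ − 2.807) = 0.9; then δ − 2.807 = Φ⁻¹(0.9) = 1.282, giving δ = 4.089.
(Ignoring the negligible lower-tail rejection probability gives the usual closed-form inversion.)
δ = d·√(n/2) ⇒ n = 2(δ/d)² = 2 × (4.089 / 0.72)² = 64.49.
Round up to the next whole unit.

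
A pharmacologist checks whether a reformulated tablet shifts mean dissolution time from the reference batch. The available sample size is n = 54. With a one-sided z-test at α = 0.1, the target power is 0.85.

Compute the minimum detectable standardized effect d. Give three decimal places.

d ≈ 0.315

Need Φ(δ − 1.282) = 0.85, so δ = 1.282 + 1.036 = 2.318.
δ = d·√n ⇒ d = δ/√n = 2.318/√54 = 0.3154.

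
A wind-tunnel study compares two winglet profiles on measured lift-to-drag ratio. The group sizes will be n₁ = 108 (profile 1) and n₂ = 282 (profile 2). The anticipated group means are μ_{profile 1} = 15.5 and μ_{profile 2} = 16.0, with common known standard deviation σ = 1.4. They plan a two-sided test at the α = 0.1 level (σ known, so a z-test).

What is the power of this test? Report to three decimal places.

Power ≈ 0.935

Standardized effect: d = |μ_{profile 1} − μ_{profile 2}| / σ = |15.5 − 16.0| / 1.4 = 0.3571
Noncentrality parameter: δ = d / √(1/n₁ + 1/n₂) = 0.3571 / √(1/108 + 1/282) = 3.1561
Two-sided α = 0.1 → critical value z_{0.05} = 1.645.
Power = Φ(δ − 1.645) + Φ(−δ − 1.645) = Φ(1.511) + Φ(-4.801) = 0.9346 + 0.0000 = 0.9346.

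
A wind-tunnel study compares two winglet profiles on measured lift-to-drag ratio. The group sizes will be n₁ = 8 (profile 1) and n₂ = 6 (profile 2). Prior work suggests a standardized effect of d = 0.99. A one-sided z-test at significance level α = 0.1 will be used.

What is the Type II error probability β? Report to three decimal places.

β ≈ 0.291

Noncentrality parameter: δ = d / √(1/n₁ + 1/n₂) = 0.99 / √(1/8 + 1/6) = 1.8331
Critical value for a one-sided test at α = 0.1: z_α = 1.282.
Power = Φ(δ − 1.282) = Φ(0.552) = 0.7094.
Type II error: β = 1 − power = 1 − 0.7094 = 0.2906.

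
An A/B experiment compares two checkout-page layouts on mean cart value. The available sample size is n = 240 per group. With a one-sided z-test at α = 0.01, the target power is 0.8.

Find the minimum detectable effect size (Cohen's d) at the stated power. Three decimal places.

Need Φ(δ − 2.326) = 0.8, so δ = 2.326 + 0.842 = 3.168.
δ = d·√(n/2) ⇒ d = δ/√(n/2) = 3.168/√(240/2) = 0.2892.

d ≈ 0.289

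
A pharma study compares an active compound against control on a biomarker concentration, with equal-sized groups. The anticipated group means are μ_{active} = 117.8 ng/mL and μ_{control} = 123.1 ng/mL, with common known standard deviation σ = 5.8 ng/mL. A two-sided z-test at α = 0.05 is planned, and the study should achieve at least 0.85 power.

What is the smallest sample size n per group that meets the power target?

Standardized effect: d = |μ_{active} − μ_{control}| / σ = |117.8 − 123.1| / 5.8 = 0.9138
Set Φ(δ − 1.960) = 0.85; then δ − 1.960 = Φ⁻¹(0.85) = 1.036, giving δ = 2.996.
(Ignoring the negligible lower-tail rejection probability gives the usual closed-form inversion.)
δ = d·√(n/2) ⇒ n = 2(δ/d)² = 2 × (2.996 / 0.9138)² = 21.50.
Rounding up, n = 22 per group.

n = 22 per group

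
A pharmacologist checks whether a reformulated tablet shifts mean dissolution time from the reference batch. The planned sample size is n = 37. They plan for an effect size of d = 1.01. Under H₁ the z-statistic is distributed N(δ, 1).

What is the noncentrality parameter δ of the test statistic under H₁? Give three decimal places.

δ ≈ 6.144

δ = d·√n = 1.01 × √37 = 6.1436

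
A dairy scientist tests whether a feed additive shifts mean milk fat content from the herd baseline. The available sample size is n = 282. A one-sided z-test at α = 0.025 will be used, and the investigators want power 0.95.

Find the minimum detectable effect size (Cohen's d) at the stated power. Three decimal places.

Need Φ(δ − 1.960) = 0.95, so δ = 1.960 + 1.645 = 3.605.
δ = d·√n ⇒ d = δ/√n = 3.605/√282 = 0.2147.

d ≈ 0.215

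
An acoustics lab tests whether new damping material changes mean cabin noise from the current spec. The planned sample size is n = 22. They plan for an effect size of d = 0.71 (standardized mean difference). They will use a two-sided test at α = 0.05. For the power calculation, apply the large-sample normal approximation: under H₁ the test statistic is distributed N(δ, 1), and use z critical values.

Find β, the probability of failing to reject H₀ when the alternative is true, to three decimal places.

Noncentrality parameter: δ = d·√n = 0.71 × √22 = 3.3302
Two-sided α = 0.05 → critical value z_{0.025} = 1.960.
Power = Φ(δ − 1.960) + Φ(−δ − 1.960) = Φ(1.370) + Φ(-5.290) = 0.9147 + 0.0000 = 0.9147.
Type II error: β = 1 − power = 1 − 0.9147 = 0.0853.

β ≈ 0.085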